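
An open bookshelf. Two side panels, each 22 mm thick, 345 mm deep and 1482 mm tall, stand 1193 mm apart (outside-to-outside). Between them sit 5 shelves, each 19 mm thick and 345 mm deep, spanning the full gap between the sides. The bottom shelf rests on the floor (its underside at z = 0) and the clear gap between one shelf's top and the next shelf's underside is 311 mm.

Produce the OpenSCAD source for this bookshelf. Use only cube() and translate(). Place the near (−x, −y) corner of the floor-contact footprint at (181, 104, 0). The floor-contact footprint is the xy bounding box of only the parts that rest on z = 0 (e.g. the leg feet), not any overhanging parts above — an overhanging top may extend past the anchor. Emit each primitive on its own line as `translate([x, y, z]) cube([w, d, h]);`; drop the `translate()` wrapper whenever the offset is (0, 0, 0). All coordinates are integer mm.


translate([181, 104, 0]) cube([22, 345, 1482]);
translate([1352, 104, 0]) cube([22, 345, 1482]);
translate([203, 104, 0]) cube([1149, 345, 19]);
translate([203, 104, 330]) cube([1149, 345, 19]);
translate([203, 104, 660]) cube([1149, 345, 19]);
translate([203, 104, 990]) cube([1149, 345, 19]);
translate([203, 104, 1320]) cube([1149, 345, 19]);


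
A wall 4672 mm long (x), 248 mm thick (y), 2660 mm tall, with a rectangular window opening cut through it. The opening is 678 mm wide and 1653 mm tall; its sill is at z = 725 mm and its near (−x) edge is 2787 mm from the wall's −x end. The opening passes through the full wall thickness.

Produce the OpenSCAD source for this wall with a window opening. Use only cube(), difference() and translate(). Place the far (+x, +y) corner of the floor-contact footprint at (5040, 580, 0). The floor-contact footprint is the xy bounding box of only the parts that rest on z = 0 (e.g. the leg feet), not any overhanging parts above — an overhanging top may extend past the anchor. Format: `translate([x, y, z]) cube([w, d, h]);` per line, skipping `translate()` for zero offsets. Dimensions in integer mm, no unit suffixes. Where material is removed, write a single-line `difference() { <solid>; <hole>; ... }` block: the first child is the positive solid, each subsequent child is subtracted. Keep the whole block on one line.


difference() { translate([368, 332, 0]) cube([4672, 248, 2660]); translate([3155, 332, 725]) cube([678, 248, 1653]); }


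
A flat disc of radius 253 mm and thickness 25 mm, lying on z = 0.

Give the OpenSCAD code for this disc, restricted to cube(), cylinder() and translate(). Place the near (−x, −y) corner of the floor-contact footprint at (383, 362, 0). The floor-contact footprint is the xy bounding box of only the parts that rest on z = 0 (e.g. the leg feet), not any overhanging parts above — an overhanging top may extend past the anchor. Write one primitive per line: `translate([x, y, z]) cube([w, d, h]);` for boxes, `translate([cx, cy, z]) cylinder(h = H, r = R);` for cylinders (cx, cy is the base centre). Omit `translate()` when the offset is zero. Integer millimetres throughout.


translate([636, 615, 0]) cylinder(h = 25, r = 253);


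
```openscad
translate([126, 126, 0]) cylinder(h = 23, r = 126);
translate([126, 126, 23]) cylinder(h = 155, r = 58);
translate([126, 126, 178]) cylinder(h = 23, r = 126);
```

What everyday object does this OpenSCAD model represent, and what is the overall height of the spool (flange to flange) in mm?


A spool. The overall height is 201 mm.

Three coaxial cylinders, large–small–large — a spool. Two 23 mm flanges and a 155 mm core give 23 + 155 + 23 = 201 mm.


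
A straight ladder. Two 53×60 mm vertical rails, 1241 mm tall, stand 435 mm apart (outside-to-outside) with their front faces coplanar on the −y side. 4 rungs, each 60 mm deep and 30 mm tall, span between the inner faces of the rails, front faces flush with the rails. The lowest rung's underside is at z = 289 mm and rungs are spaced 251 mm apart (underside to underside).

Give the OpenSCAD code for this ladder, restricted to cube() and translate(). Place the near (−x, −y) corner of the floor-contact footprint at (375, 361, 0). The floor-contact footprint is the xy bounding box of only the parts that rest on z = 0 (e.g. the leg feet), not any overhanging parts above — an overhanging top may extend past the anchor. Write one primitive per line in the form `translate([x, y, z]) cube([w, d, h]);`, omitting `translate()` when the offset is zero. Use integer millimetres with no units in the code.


// rung span = 435 - 2*53 = 329
// rung[k] z = 289 + k*251
translate([375, 361, 0]) cube([53, 60, 1241]);
translate([757, 361, 0]) cube([53, 60, 1241]);
translate([428, 361, 289]) cube([329, 60, 30]);
translate([428, 361, 540]) cube([329, 60, 30]);
translate([428, 361, 791]) cube([329, 60, 30]);
translate([428, 361, 1042]) cube([329, 60, 30]);


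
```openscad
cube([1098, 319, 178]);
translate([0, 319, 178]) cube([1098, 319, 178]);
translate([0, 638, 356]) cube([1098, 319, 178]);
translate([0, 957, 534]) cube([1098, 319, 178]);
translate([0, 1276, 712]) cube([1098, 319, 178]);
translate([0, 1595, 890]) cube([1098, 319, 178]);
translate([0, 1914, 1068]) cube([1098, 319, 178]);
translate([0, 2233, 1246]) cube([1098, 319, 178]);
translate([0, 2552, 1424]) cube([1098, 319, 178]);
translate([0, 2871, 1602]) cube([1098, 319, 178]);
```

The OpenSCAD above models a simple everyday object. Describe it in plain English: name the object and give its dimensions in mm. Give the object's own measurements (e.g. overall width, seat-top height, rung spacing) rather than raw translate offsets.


A straight staircase of 10 solid steps. Each step is 1098 mm wide (x), 319 mm deep (y, the going) and 178 mm tall (the rise). The first step rests on the floor; each subsequent step sits one going further in +y and one rise higher in +z, directly behind and above the previous step with no overlap.


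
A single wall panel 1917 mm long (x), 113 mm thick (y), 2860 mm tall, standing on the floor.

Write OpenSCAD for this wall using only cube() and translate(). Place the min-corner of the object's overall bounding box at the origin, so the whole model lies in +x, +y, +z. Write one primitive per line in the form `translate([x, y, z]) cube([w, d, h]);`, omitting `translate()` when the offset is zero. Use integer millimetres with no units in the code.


cube([1917, 113, 2860]);


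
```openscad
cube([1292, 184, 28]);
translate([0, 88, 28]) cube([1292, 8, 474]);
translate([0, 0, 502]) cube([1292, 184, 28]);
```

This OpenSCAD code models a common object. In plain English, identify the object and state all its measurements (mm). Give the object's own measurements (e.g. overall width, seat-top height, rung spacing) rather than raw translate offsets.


An I-beam lying along x, 1292 mm long. Overall section height 530 mm. Two flanges 184 mm wide (y) and 28 mm thick, one on the floor and one at the top; a web 8 mm thick runs between them, centred on the flange width.


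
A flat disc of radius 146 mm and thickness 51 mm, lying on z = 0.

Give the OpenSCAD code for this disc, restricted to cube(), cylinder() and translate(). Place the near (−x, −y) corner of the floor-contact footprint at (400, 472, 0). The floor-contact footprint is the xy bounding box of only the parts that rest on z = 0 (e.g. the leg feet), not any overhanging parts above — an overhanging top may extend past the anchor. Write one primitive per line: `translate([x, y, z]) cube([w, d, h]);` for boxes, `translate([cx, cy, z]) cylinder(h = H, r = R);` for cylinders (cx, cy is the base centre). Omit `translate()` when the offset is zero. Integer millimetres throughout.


translate([546, 618, 0]) cylinder(h = 51, r = 146);


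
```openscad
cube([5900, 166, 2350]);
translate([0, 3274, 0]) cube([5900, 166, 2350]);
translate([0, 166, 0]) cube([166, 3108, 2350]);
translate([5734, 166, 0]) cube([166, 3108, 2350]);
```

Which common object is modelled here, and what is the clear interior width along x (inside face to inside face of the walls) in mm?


A house (or room) frame. The interior width is 5568 mm.

Four 2350 mm walls enclosing a rectangle with no floor or roof — a room or house frame. Outside width is 5900 mm and wall thickness is 166 mm, so the interior width is 5900 − 2 × 166 = 5568 mm.


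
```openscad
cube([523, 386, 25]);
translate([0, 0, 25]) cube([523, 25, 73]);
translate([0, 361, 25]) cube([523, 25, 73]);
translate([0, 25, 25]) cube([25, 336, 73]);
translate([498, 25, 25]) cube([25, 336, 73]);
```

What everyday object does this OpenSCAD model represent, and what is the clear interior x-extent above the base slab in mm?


An open box. The internal width is 473 mm.

A 523×386 base slab with four walls standing on it — an open box. The base is 523 mm wide and the walls are 25 mm thick, so the internal width is 523 − 2 × 25 = 473 mm.


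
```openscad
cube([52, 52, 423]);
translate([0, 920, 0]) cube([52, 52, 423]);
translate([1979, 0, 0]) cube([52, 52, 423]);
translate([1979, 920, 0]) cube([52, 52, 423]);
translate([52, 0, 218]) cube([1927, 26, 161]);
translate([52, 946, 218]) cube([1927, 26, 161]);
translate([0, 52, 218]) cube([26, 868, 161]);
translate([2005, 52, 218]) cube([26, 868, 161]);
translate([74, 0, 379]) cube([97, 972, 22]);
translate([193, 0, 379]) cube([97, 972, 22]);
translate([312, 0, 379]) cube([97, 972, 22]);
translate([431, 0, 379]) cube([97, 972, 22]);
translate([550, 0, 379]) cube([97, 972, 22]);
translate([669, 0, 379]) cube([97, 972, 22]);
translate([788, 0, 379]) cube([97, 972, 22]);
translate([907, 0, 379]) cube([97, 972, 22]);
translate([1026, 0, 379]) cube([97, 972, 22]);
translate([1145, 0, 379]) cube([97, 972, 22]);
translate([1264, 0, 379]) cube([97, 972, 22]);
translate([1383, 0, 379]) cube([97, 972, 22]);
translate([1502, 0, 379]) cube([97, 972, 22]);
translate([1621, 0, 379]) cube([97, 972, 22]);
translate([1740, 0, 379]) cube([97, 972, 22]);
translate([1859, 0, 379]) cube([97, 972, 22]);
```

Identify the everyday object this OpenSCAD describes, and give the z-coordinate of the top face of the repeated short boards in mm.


A bed frame. The slat-top height is 401 mm.

Four posts, four rails, and a row of slats — a bed frame. Slats sit on the rails at z = 218 + 161 = 379; with slat thickness 22, the top is 401 mm.


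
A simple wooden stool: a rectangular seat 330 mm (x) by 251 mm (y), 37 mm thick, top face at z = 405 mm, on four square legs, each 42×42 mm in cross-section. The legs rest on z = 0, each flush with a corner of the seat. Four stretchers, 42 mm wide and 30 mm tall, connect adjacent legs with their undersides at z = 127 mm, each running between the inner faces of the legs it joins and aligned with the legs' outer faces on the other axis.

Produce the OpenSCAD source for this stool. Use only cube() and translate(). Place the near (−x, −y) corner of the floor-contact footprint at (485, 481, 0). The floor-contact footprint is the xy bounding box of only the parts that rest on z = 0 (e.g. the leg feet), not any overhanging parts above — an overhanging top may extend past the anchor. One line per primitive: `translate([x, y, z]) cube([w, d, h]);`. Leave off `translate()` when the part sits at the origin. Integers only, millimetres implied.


// leg_h = 405 - 37 = 368
// stretcher span = 330 - 2*42 = 246
translate([485, 481, 368]) cube([330, 251, 37]);
translate([485, 481, 0]) cube([42, 42, 368]);
translate([773, 481, 0]) cube([42, 42, 368]);
translate([485, 690, 0]) cube([42, 42, 368]);
translate([773, 690, 0]) cube([42, 42, 368]);
translate([527, 481, 127]) cube([246, 42, 30]);
translate([527, 690, 127]) cube([246, 42, 30]);
translate([485, 523, 127]) cube([42, 167, 30]);
translate([773, 523, 127]) cube([42, 167, 30]);


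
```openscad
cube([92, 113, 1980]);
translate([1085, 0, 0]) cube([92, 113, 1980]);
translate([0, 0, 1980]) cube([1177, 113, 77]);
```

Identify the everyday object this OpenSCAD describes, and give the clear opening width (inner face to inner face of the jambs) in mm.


A door frame. The clear opening width is 993 mm.

Two 1980 mm tall posts with a header on top — a door frame. The left jamb is 92 mm wide at x = 0; the right jamb starts at x = 1085. The clear opening is 1085 − 92 = 993 mm.


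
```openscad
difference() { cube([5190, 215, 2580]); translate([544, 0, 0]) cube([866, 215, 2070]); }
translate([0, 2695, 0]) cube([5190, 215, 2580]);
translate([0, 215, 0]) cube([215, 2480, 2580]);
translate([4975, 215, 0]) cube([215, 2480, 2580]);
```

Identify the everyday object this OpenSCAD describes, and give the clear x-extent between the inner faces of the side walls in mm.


A single room. The interior width is 4760 mm.

Four walls enclosing a rectangle with a door in the front wall — a room. Outside width 5190 minus two 215 mm walls gives 4760 mm.


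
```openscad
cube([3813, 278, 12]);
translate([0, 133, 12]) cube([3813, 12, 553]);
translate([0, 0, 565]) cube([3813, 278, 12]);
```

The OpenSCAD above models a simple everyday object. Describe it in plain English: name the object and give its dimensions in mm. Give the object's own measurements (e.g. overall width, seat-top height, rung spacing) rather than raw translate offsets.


An I-beam lying along x, 3813 mm long. Overall section height 577 mm. Two flanges 278 mm wide (y) and 12 mm thick, one on the floor and one at the top; a web 12 mm thick runs between them, centred on the flange width.


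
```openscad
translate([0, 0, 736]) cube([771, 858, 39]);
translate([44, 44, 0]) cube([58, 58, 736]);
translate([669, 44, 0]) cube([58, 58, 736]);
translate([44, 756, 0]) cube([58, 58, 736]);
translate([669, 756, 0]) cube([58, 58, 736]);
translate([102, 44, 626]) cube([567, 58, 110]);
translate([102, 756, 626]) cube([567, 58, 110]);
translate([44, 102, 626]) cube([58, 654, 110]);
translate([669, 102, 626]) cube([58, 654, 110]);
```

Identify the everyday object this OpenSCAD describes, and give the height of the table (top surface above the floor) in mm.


A table. The table height is 775 mm.

A 771×858×39 slab sits at z = 736 on four 58 mm square posts — a table. The top surface is at 736 + 39 = 775 mm.


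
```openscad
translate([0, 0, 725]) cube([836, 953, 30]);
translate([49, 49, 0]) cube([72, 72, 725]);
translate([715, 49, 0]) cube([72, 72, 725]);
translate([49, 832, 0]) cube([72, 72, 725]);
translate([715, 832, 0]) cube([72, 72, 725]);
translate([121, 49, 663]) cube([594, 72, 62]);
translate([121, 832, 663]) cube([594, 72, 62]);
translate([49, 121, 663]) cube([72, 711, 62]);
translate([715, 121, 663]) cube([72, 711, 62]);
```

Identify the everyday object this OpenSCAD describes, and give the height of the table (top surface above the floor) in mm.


A table. The table height is 755 mm.

A 836×953×30 slab sits at z = 725 on four 72 mm square posts — a table. The top surface is at 725 + 30 = 755 mm.


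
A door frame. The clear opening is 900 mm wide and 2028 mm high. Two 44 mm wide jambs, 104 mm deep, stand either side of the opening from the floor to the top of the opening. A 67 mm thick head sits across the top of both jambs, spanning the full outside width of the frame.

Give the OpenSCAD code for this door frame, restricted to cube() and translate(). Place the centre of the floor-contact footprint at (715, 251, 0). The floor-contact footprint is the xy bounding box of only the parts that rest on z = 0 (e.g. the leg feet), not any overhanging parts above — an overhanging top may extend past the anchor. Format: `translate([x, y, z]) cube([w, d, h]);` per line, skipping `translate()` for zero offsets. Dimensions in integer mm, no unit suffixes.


translate([221, 199, 0]) cube([44, 104, 2028]);
translate([1165, 199, 0]) cube([44, 104, 2028]);
translate([221, 199, 2028]) cube([988, 104, 67]);


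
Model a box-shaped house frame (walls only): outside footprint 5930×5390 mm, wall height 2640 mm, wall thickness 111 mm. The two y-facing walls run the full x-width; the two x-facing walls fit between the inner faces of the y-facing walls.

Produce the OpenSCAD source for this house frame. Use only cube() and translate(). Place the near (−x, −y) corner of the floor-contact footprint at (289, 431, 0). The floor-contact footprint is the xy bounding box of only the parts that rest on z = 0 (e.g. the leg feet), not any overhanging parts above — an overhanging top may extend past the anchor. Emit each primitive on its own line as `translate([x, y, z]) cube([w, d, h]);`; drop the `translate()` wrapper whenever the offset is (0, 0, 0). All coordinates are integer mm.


translate([289, 431, 0]) cube([5930, 111, 2640]);
translate([289, 5710, 0]) cube([5930, 111, 2640]);
translate([289, 542, 0]) cube([111, 5168, 2640]);
translate([6108, 542, 0]) cube([111, 5168, 2640]);


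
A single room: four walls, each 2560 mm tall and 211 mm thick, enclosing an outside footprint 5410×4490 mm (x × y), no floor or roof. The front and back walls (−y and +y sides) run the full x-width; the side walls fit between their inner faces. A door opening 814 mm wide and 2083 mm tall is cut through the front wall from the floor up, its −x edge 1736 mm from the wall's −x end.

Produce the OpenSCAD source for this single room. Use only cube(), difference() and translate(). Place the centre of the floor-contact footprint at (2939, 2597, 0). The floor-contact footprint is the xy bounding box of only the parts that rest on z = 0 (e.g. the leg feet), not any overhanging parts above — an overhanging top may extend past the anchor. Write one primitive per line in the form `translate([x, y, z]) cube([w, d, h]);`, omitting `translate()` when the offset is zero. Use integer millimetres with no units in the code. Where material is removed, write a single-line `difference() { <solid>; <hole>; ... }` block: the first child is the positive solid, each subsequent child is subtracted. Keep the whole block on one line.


difference() { translate([234, 352, 0]) cube([5410, 211, 2560]); translate([1970, 352, 0]) cube([814, 211, 2083]); }
translate([234, 4631, 0]) cube([5410, 211, 2560]);
translate([234, 563, 0]) cube([211, 4068, 2560]);
translate([5433, 563, 0]) cube([211, 4068, 2560]);


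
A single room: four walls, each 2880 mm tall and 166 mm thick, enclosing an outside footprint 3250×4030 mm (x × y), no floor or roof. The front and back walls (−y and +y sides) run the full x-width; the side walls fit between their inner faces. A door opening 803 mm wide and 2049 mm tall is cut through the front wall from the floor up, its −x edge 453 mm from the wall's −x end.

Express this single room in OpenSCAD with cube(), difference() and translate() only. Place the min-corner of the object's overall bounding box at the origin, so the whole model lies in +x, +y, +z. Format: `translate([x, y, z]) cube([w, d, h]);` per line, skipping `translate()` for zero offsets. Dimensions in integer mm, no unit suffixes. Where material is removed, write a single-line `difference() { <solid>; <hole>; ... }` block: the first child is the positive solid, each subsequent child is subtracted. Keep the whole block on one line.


difference() { cube([3250, 166, 2880]); translate([453, 0, 0]) cube([803, 166, 2049]); }
translate([0, 3864, 0]) cube([3250, 166, 2880]);
translate([0, 166, 0]) cube([166, 3698, 2880]);
translate([3084, 166, 0]) cube([166, 3698, 2880]);


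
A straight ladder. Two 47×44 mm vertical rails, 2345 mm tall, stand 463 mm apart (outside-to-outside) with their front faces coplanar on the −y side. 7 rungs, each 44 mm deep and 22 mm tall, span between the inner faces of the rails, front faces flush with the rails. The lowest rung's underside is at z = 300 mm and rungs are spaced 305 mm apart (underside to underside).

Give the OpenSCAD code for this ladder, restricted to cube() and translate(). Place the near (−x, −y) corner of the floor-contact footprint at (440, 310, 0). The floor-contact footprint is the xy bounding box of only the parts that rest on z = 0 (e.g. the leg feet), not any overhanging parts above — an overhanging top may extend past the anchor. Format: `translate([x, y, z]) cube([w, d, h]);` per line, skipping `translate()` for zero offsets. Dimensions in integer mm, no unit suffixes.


// rung span = 463 - 2*47 = 369
// rung[k] z = 300 + k*305
translate([440, 310, 0]) cube([47, 44, 2345]);
translate([856, 310, 0]) cube([47, 44, 2345]);
translate([487, 310, 300]) cube([369, 44, 22]);
translate([487, 310, 605]) cube([369, 44, 22]);
translate([487, 310, 910]) cube([369, 44, 22]);
translate([487, 310, 1215]) cube([369, 44, 22]);
translate([487, 310, 1520]) cube([369, 44, 22]);
translate([487, 310, 1825]) cube([369, 44, 22]);
translate([487, 310, 2130]) cube([369, 44, 22]);


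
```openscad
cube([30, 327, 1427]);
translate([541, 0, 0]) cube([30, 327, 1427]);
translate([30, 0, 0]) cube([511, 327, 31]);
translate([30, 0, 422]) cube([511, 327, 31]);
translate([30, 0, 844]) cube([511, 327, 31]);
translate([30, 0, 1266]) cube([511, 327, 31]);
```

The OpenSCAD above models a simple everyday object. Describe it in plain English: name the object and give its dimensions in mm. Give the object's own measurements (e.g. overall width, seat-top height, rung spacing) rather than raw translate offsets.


An open bookshelf. Two side panels, each 30 mm thick, 327 mm deep and 1427 mm tall, stand 571 mm apart (outside-to-outside). Between them sit 4 shelves, each 31 mm thick and 327 mm deep, spanning the full gap between the sides. The bottom shelf rests on the floor (its underside at z = 0) and the clear gap between one shelf's top and the next shelf's underside is 391 mm.


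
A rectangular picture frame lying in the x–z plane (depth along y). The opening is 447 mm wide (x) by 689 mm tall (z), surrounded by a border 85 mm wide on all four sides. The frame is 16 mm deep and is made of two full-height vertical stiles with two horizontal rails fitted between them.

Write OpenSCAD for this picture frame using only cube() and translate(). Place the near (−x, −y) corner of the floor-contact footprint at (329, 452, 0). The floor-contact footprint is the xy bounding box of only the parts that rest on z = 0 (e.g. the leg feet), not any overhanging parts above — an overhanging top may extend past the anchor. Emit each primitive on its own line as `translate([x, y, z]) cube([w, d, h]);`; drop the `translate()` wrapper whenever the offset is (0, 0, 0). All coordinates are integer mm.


translate([329, 452, 0]) cube([85, 16, 859]);
translate([861, 452, 0]) cube([85, 16, 859]);
translate([414, 452, 0]) cube([447, 16, 85]);
translate([414, 452, 774]) cube([447, 16, 85]);


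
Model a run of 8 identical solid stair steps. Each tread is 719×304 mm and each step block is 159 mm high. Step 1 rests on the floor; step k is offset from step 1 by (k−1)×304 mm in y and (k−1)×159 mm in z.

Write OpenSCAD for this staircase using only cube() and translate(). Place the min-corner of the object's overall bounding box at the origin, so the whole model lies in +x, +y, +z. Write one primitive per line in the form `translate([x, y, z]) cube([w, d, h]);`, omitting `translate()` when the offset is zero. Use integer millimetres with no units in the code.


cube([719, 304, 159]);
translate([0, 304, 159]) cube([719, 304, 159]);
translate([0, 608, 318]) cube([719, 304, 159]);
translate([0, 912, 477]) cube([719, 304, 159]);
translate([0, 1216, 636]) cube([719, 304, 159]);
translate([0, 1520, 795]) cube([719, 304, 159]);
translate([0, 1824, 954]) cube([719, 304, 159]);
translate([0, 2128, 1113]) cube([719, 304, 159]);


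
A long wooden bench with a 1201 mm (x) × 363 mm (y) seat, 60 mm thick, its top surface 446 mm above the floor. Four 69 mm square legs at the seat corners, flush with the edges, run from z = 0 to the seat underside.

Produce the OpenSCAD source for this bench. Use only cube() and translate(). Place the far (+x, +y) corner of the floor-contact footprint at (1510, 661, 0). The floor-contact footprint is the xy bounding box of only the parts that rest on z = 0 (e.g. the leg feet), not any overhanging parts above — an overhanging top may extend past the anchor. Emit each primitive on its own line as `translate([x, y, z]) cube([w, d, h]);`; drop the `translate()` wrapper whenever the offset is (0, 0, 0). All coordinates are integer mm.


translate([309, 298, 386]) cube([1201, 363, 60]);
translate([309, 298, 0]) cube([69, 69, 386]);
translate([309, 592, 0]) cube([69, 69, 386]);
translate([1441, 298, 0]) cube([69, 69, 386]);
translate([1441, 592, 0]) cube([69, 69, 386]);


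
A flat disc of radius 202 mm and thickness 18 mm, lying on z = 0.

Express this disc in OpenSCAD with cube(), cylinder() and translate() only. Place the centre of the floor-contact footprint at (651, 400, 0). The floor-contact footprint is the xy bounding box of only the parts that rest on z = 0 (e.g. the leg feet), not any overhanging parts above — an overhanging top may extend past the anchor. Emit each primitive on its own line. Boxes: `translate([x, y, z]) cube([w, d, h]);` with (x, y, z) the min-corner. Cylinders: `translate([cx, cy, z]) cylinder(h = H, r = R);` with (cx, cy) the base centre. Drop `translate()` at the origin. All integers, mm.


translate([651, 400, 0]) cylinder(h = 18, r = 202);


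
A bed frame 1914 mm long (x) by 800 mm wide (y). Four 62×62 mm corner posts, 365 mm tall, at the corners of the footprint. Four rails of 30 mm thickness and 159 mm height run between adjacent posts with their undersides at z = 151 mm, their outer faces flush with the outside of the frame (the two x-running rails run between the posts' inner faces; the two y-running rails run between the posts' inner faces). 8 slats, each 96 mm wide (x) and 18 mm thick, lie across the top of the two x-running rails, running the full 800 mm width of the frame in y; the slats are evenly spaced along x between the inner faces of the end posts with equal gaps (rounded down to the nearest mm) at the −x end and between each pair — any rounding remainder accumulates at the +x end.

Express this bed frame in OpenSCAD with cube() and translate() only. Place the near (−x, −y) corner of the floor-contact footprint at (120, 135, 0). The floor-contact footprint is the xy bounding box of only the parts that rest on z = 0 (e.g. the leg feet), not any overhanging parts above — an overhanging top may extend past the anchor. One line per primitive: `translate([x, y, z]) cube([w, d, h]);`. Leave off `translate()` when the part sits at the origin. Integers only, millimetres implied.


// slat z = rail_z + rail_h = 151 + 159 = 310
// slat gap = ⌊(1790 − 8·96) / 9⌋ = 113
translate([120, 135, 0]) cube([62, 62, 365]);
translate([120, 873, 0]) cube([62, 62, 365]);
translate([1972, 135, 0]) cube([62, 62, 365]);
translate([1972, 873, 0]) cube([62, 62, 365]);
translate([182, 135, 151]) cube([1790, 30, 159]);
translate([182, 905, 151]) cube([1790, 30, 159]);
translate([120, 197, 151]) cube([30, 676, 159]);
translate([2004, 197, 151]) cube([30, 676, 159]);
translate([295, 135, 310]) cube([96, 800, 18]);
translate([504, 135, 310]) cube([96, 800, 18]);
translate([713, 135, 310]) cube([96, 800, 18]);
translate([922, 135, 310]) cube([96, 800, 18]);
translate([1131, 135, 310]) cube([96, 800, 18]);
translate([1340, 135, 310]) cube([96, 800, 18]);
translate([1549, 135, 310]) cube([96, 800, 18]);
translate([1758, 135, 310]) cube([96, 800, 18]);


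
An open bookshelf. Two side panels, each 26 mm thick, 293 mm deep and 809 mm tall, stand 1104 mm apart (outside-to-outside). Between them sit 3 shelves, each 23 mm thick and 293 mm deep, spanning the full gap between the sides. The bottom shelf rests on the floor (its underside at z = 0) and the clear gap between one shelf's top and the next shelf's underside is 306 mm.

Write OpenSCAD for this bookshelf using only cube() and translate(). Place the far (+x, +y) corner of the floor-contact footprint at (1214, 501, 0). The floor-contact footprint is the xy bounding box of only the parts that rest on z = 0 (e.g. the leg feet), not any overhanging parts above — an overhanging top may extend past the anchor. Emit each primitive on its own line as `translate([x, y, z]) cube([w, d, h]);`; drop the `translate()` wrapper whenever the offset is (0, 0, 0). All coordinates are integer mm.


translate([110, 208, 0]) cube([26, 293, 809]);
translate([1188, 208, 0]) cube([26, 293, 809]);
translate([136, 208, 0]) cube([1052, 293, 23]);
translate([136, 208, 329]) cube([1052, 293, 23]);
translate([136, 208, 658]) cube([1052, 293, 23]);


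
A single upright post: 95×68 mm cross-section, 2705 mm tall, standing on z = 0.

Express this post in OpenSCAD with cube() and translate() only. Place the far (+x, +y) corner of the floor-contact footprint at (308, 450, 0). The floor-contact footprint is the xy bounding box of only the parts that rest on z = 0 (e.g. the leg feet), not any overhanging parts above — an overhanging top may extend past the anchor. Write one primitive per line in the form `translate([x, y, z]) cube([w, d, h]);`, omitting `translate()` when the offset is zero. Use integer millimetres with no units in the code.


translate([213, 382, 0]) cube([95, 68, 2705]);


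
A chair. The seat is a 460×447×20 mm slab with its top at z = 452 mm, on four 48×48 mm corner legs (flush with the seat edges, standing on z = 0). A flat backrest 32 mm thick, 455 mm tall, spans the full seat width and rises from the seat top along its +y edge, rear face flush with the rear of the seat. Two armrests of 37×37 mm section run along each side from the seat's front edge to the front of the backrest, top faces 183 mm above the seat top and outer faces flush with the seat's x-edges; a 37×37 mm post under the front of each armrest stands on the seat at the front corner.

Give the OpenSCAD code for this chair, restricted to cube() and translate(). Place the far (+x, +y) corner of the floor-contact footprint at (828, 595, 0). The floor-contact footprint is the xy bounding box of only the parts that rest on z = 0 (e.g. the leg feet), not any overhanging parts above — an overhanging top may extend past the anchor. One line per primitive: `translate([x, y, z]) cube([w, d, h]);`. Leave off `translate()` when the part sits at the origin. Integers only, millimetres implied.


translate([368, 148, 432]) cube([460, 447, 20]);
translate([368, 148, 0]) cube([48, 48, 432]);
translate([780, 148, 0]) cube([48, 48, 432]);
translate([368, 547, 0]) cube([48, 48, 432]);
translate([780, 547, 0]) cube([48, 48, 432]);
translate([368, 563, 452]) cube([460, 32, 455]);
translate([368, 148, 598]) cube([37, 415, 37]);
translate([791, 148, 598]) cube([37, 415, 37]);
translate([368, 148, 452]) cube([37, 37, 146]);
translate([791, 148, 452]) cube([37, 37, 146]);


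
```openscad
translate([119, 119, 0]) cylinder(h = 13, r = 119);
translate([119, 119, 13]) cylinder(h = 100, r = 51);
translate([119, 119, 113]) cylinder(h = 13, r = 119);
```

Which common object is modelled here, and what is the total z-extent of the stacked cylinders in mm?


A spool. The overall height is 126 mm.

Three coaxial cylinders, large–small–large — a spool. Two 13 mm flanges and a 100 mm core give 13 + 100 + 13 = 126 mm.


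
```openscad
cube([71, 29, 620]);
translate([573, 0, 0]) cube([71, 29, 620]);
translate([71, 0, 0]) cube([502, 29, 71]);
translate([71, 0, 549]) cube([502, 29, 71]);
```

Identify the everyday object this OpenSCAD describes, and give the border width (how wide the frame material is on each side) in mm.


A picture frame. The border width is 71 mm.

Four thin pieces enclosing a rectangular opening — a picture frame. The two full-height stiles are 620 mm tall; the top rail sits at z = 549 and is 71 mm tall, so the border above the opening is 620 − 549 = 71 mm, matching the stile x-width.


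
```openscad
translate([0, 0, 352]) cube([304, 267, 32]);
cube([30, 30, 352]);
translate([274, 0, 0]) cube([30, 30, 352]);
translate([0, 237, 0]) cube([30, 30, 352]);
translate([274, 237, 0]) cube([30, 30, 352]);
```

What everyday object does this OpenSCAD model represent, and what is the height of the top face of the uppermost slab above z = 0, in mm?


A stool. The seat height is 384 mm.

A 304×267×32 slab at z = 352 on four corner posts — a stool. The seat top is 352 + 32 = 384 mm.


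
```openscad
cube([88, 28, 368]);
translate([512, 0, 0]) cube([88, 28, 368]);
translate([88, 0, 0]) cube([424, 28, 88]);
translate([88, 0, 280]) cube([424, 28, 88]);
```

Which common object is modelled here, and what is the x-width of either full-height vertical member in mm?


A picture frame. The border width is 88 mm.

Four thin pieces enclosing a rectangular opening — a picture frame. The two full-height stiles are 368 mm tall; the top rail sits at z = 280 and is 88 mm tall, so the border above the opening is 368 − 280 = 88 mm, matching the stile x-width.


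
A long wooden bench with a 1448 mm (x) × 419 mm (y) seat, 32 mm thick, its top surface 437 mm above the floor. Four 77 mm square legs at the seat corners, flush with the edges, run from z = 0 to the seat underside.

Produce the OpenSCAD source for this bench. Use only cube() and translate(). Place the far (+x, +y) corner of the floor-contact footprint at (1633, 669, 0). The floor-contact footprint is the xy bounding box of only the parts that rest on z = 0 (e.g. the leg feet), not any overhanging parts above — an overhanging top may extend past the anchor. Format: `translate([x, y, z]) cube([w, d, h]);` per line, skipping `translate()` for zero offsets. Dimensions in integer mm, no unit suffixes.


// leg_h = 437 − 32 = 405
translate([185, 250, 405]) cube([1448, 419, 32]);
translate([185, 250, 0]) cube([77, 77, 405]);
translate([185, 592, 0]) cube([77, 77, 405]);
translate([1556, 250, 0]) cube([77, 77, 405]);
translate([1556, 592, 0]) cube([77, 77, 405]);


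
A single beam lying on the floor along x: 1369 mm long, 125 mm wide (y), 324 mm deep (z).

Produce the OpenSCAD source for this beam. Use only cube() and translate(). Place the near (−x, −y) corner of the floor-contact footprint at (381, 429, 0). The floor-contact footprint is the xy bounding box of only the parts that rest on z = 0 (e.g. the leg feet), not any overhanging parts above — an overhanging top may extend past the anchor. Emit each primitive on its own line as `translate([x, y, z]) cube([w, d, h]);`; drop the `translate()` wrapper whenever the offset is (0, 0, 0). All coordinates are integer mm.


translate([381, 429, 0]) cube([1369, 125, 324]);


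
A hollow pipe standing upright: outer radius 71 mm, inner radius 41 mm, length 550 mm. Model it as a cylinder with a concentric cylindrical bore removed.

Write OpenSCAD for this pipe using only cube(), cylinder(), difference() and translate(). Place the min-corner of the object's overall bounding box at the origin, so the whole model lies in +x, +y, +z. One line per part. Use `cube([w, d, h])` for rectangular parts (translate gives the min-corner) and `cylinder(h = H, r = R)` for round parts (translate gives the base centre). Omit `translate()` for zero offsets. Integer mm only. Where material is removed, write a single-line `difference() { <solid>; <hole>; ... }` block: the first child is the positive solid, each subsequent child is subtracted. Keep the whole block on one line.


difference() { translate([71, 71, 0]) cylinder(h = 550, r = 71); translate([71, 71, 0]) cylinder(h = 550, r = 41); }


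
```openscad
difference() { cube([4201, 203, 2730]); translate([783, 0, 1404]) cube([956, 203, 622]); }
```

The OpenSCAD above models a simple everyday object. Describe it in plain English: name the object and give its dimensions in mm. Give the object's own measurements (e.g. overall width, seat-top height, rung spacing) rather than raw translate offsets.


A wall 4201 mm long (x), 203 mm thick (y), 2730 mm tall, with a rectangular window opening cut through it. The opening is 956 mm wide and 622 mm tall; its sill is at z = 1404 mm and its near (−x) edge is 783 mm from the wall's −x end. The opening passes through the full wall thickness.


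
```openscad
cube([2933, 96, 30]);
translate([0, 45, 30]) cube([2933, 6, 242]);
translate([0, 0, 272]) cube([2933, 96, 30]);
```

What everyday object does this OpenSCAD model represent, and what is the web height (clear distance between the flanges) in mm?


An I-beam. The web height is 242 mm.

Two wide flanges with a thin centred web — an I-beam. Overall 302 mm minus two 30 mm flanges gives a web of 302 − 2·30 = 242 mm.


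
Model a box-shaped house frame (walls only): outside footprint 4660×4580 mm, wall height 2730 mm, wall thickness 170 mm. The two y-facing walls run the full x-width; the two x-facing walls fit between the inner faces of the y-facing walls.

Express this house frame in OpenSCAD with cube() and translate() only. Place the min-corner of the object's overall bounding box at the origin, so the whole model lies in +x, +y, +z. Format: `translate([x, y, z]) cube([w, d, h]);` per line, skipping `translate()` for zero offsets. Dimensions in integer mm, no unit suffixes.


cube([4660, 170, 2730]);
translate([0, 4410, 0]) cube([4660, 170, 2730]);
translate([0, 170, 0]) cube([170, 4240, 2730]);
translate([4490, 170, 0]) cube([170, 4240, 2730]);


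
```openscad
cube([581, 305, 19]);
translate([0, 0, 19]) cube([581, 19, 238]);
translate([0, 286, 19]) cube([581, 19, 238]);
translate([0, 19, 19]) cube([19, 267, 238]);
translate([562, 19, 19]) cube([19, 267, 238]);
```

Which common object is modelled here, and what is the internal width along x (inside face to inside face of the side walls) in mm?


An open box. The internal width is 543 mm.

A 581×305 base slab with four walls standing on it — an open box. The base is 581 mm wide and the walls are 19 mm thick, so the internal width is 581 − 2 × 19 = 543 mm.


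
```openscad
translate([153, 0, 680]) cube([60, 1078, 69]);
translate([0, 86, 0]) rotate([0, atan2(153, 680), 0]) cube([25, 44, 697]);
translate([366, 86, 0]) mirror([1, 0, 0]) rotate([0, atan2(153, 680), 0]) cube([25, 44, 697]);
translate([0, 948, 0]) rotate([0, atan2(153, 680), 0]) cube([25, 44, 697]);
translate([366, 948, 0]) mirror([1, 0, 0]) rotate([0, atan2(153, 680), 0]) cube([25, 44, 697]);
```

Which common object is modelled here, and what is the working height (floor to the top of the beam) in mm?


A sawhorse. The overall height is 749 mm.

A beam across two mirrored pairs of raked legs — a sawhorse. The beam's underside is at z = 680 (matching the legs' vertical rise in atan2(153, 680)) and the beam is 69 mm tall, so its top is at 680 + 69 = 749 mm. The raked legs top out at the beam's underside, so that is the highest point.


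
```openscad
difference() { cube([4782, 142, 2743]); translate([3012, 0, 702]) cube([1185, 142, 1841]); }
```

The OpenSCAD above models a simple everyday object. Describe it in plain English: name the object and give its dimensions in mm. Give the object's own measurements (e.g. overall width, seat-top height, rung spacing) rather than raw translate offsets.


A wall 4782 mm long (x), 142 mm thick (y), 2743 mm tall, with a rectangular window opening cut through it. The opening is 1185 mm wide and 1841 mm tall; its sill is at z = 702 mm and its near (−x) edge is 3012 mm from the wall's −x end. The opening passes through the full wall thickness.


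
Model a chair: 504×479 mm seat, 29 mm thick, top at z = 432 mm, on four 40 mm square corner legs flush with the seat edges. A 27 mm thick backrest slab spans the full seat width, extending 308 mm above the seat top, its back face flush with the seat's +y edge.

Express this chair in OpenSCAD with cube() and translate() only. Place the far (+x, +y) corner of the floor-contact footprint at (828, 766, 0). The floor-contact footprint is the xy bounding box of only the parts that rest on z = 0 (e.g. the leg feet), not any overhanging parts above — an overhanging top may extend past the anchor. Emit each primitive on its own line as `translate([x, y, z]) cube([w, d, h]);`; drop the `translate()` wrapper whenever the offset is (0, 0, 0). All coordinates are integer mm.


translate([324, 287, 403]) cube([504, 479, 29]);
translate([324, 287, 0]) cube([40, 40, 403]);
translate([788, 287, 0]) cube([40, 40, 403]);
translate([324, 726, 0]) cube([40, 40, 403]);
translate([788, 726, 0]) cube([40, 40, 403]);
translate([324, 739, 432]) cube([504, 27, 308]);
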